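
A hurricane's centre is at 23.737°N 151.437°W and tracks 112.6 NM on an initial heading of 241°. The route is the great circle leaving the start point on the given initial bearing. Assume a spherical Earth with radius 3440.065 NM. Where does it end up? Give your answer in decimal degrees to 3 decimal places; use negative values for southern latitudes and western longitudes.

Central angle δ = d/R = 0.032732 rad.
With φ₁ = 23.737° = 0.414289 rad and θ = 241° = 4.206243 rad:
sin φ₂ = sin φ₁ cos δ + cos φ₁ sin δ cos θ = (0.402539)(0.999464) + (0.915403)(0.032726)(-0.484810) = 0.387800
φ₂ = asin(0.387800) = 0.398243 rad = 22.818°.
Then Δλ = atan2(-0.026201, 0.843360) = -0.031058 rad, from sin θ sin δ cos φ₁ over cos δ − sin φ₁ sin φ₂.
λ₂ = -151.437° + -1.779° = -153.216°.

latitude 22.818°, longitude -153.216°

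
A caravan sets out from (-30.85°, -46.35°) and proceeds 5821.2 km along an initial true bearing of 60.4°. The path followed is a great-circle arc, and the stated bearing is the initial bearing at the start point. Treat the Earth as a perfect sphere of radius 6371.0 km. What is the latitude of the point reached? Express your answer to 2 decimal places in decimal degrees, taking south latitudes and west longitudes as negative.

Angular distance δ = d/R = 5821.2 / 6371 = 0.913703 rad.
With φ₁ = -30.85° = -0.538434 rad and θ = 60.4° = 1.054179 rad:
Applying the spherical law of cosines for sides, sin φ₂ = sin φ₁ cos δ + cos φ₁ sin δ cos θ = 0.022532, so φ₂ = 1.29°.
Δλ = atan2( sin θ sin δ cos φ₁ , cos δ − sin φ₁ sin φ₂ ) = atan2(0.591035, 0.622372) = 0.759578 rad = 43.52°.
Hence λ₂ = -46.35° + 43.52° = -2.83°.

latitude 1.29°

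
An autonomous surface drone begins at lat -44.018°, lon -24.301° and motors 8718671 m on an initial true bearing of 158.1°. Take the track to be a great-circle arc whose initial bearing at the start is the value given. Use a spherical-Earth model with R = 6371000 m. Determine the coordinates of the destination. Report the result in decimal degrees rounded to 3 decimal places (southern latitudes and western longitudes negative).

latitude -52.489°, longitude 118.825°

δ = 8718671/6371000 = 1.368493 rad (78.4089°).
Converting: φ₁ = -0.768259 rad, θ = 2.759366 rad.
Applying the spherical law of cosines for sides, sin φ₂ = sin φ₁ cos δ + cos φ₁ sin δ cos θ = -0.793240, so φ₂ = -52.489°.
Then Δλ = atan2(0.262754, -0.350284) = 2.498018 rad, from sin θ sin δ cos φ₁ over cos δ − sin φ₁ sin φ₂.
Hence λ₂ = -24.301° + 143.126° = 118.825°.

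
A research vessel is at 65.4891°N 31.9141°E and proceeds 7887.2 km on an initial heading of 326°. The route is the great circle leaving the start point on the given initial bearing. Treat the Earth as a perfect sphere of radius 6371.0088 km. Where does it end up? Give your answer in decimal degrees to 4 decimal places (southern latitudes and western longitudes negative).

latitude 38.4864°, longitude -105.6171°

The arc subtends δ = 7887.2/6371.0088 = 1.237983 rad at the centre.
With φ₁ = 65.4891° = 1.143000 rad and θ = 326° = 5.689773 rad:
sin φ₂ = sin φ₁ cos δ + cos φ₁ sin δ cos θ = (0.909882)(0.326703) + (0.414866)(0.945127)(0.829038) = 0.622328
φ₂ = asin(0.622328) = 0.671714 rad = 38.4864°.
For the longitude increment, Δλ = atan2( sin θ sin δ cos φ₁, cos δ − sin φ₁ sin φ₂ ) = atan2(-0.219260, -0.239542) = -137.5312°.
λ₂ = 31.9141° + -137.5312° = -105.6171°.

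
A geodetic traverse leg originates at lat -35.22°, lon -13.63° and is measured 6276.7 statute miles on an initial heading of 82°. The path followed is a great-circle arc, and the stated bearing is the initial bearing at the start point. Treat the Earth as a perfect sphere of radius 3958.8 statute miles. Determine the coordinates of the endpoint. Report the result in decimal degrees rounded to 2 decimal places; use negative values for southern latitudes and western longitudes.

latitude 7.02°, longitude 72.43°

δ = 6276.7/3958.8 = 1.585506 rad (90.8428°).
Converting: φ₁ = -0.614705 rad, θ = 1.431170 rad.
Applying the spherical law of cosines for sides, sin φ₂ = sin φ₁ cos δ + cos φ₁ sin δ cos θ = 0.122167, so φ₂ = 7.02°.
For the longitude increment, Δλ = atan2( sin θ sin δ cos φ₁, cos δ − sin φ₁ sin φ₂ ) = atan2(0.808906, 0.055747) = 86.06°.
λ₂ = λ₁ + Δλ = 72.43°.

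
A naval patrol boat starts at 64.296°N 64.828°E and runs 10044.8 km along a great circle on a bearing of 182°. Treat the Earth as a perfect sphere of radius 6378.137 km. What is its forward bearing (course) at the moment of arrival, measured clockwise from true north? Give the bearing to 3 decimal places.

final bearing 180.964°

δ = 10044.8/6378.137 = 1.574880 rad (90.2340°).
Converting: φ₁ = 1.122177 rad, θ = 3.176499 rad.
Applying the spherical law of cosines for sides, sin φ₂ = sin φ₁ cos δ + cos φ₁ sin δ cos θ = -0.437134, so φ₂ = -25.921°.
Then Δλ = atan2(-0.015137, 0.389794) = -0.038813 rad, from sin θ sin δ cos φ₁ over cos δ − sin φ₁ sin φ₂.
Hence λ₂ = 64.828° + -2.224° = 62.604°.
The forward bearing on arrival equals the back-azimuth from the destination plus 180°.
Back-azimuth from P₂ (-25.921°, 62.604°) to P₁ (64.296°, 64.828°), with Δλ' = λ₁ − λ₂ = 2.224°: atan2( sin Δλ' cos φ₁ , cos φ₂ sin φ₁ − sin φ₂ cos φ₁ cos Δλ' ) = 0.964°.
Final bearing = (0.964° + 180°) mod 360° = 180.964°.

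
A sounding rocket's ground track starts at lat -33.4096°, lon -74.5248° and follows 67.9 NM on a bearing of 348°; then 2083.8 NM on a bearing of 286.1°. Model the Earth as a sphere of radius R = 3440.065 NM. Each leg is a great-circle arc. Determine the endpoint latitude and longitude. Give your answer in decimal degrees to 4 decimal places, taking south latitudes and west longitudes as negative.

Apply the spherical direct solution leg by leg, carrying full precision between legs.
Leg 1: from (-33.4096°, -74.5248°), δ = 67.9/3440.065 = 0.019738 rad, θ = 348° → φ = -32.3031°, λ = -74.8030°.
Leg 2: from (-32.3031°, -74.8030°), δ = 2083.8/3440.065 = 0.605744 rad, θ = 286.1° → φ = -17.8098°, λ = -109.8731°.

latitude -17.8098°, longitude -109.8731°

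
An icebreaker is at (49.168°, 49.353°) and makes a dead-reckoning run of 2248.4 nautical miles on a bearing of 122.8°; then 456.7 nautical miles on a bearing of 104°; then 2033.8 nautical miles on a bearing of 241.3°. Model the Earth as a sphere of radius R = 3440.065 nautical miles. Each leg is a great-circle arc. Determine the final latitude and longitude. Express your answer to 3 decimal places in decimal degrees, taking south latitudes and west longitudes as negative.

latitude 2.412°, longitude 61.578°

Apply the spherical direct solution leg by leg, carrying full precision between legs.
Leg 1: from (49.168°, 49.353°), δ = 2248.4/3440.065 = 0.653592 rad, θ = 122.8° → φ = 22.664°, λ = 82.986°.
Leg 2: from (22.664°, 82.986°), δ = 456.7/3440.065 = 0.132759 rad, θ = 104° → φ = 20.633°, λ = 90.874°.
Leg 3: from (20.633°, 90.874°), δ = 2033.8/3440.065 = 0.591210 rad, θ = 241.3° → φ = 2.412°, λ = 61.578°.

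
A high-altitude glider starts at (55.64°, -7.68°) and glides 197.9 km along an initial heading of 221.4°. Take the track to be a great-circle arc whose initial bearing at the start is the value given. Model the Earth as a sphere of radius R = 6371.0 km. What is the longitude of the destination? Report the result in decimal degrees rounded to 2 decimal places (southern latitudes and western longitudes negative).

Angular distance δ = d/R = 197.9 / 6371 = 0.031063 rad.
Converting: φ₁ = 0.971101 rad, θ = 3.864159 rad.
Applying the spherical law of cosines for sides, sin φ₂ = sin φ₁ cos δ + cos φ₁ sin δ cos θ = 0.811961, so φ₂ = 54.29°.
Δλ = atan2( sin θ sin δ cos φ₁ , cos δ − sin φ₁ sin φ₂ ) = atan2(-0.011592, 0.329237) = -0.035194 rad = -2.02°.
Hence λ₂ = -7.68° + -2.02° = -9.70°.

longitude -9.70°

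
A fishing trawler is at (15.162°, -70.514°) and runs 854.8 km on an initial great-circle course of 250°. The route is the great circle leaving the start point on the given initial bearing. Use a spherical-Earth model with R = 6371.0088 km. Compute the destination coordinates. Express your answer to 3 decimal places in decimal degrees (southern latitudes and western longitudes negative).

latitude 12.418°, longitude -77.909°

Angular distance δ = d/R = 854.8 / 6371.0088 = 0.134170 rad.
Start latitude φ₁ = 0.264627 rad; initial bearing θ = 4.363323 rad.
Applying the spherical law of cosines for sides, sin φ₂ = sin φ₁ cos δ + cos φ₁ sin δ cos θ = 0.215040, so φ₂ = 12.418°.
Then Δλ = atan2(-0.121325, 0.934769) = -0.129070 rad, from sin θ sin δ cos φ₁ over cos δ − sin φ₁ sin φ₂.
Hence λ₂ = -70.514° + -7.395° = -77.909°.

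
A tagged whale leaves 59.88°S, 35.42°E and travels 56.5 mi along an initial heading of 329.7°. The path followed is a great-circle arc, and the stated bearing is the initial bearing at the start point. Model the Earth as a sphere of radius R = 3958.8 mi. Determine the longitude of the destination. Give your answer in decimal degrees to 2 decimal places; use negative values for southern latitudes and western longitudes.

δ = 56.5/3958.8 = 0.014272 rad (0.8177°).
With φ₁ = -59.88° = -1.045103 rad and θ = 329.7° = 5.754351 rad:
Destination latitude: φ₂ = arcsin( sin φ₁ cos δ + cos φ₁ sin δ cos θ ) = arcsin(-0.858705) = -59.17°.
For the longitude increment, Δλ = atan2( sin θ sin δ cos φ₁, cos δ − sin φ₁ sin φ₂ ) = atan2(-0.003613, 0.257139) = -0.81°.
Hence λ₂ = 35.42° + -0.81° = 34.61°.

longitude 34.61°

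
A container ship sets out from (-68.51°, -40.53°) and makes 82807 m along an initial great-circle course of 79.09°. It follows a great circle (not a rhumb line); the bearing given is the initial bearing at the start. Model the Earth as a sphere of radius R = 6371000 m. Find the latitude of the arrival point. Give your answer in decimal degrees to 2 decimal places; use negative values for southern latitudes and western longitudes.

latitude -68.36°

The arc subtends δ = 82807/6371000 = 0.012997 rad at the centre.
Converting: φ₁ = -1.195725 rad, θ = 1.380381 rad.
sin φ₂ = sin φ₁ cos δ + cos φ₁ sin δ cos θ = (-0.930482)(0.999916) + (0.366339)(0.012997)(0.189267) = -0.929502
φ₂ = asin(-0.929502) = -1.193060 rad = -68.36°.
Δλ = atan2( sin θ sin δ cos φ₁ , cos δ − sin φ₁ sin φ₂ ) = atan2(0.004675, 0.135031) = 0.034610 rad = 1.98°.
Hence λ₂ = -40.53° + 1.98° = -38.55°.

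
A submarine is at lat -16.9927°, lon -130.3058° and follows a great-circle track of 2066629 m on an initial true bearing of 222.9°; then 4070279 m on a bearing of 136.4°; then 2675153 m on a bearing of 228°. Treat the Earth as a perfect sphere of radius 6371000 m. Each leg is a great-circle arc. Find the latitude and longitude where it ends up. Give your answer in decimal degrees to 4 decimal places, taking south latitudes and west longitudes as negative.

latitude -61.6858°, longitude -143.8714°

Apply the spherical direct solution leg by leg, carrying full precision between legs.
Leg 1: from (-16.9927°, -130.3058°), δ = 2066629/6371000 = 0.324381 rad, θ = 222.9° → φ = -30.0194°, λ = -144.8172°.
Leg 2: from (-30.0194°, -144.8172°), δ = 4070279/6371000 = 0.638876 rad, θ = 136.4° → φ = -50.8514°, λ = -104.1742°.
Leg 3: from (-50.8514°, -104.1742°), δ = 2675153/6371000 = 0.419895 rad, θ = 228° → φ = -61.6858°, λ = -143.8714°.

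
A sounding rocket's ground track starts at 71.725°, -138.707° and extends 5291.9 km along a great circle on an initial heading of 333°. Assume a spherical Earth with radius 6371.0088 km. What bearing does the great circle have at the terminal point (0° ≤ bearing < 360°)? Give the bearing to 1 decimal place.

final bearing 195.5°

Angular distance δ = d/R = 5291.9 / 6371.0088 = 0.830622 rad.
Start latitude φ₁ = 1.251837 rad; initial bearing θ = 5.811946 rad.
Applying the spherical law of cosines for sides, sin φ₂ = sin φ₁ cos δ + cos φ₁ sin δ cos θ = 0.846696, so φ₂ = 57.854°.
Then Δλ = atan2(-0.105113, -0.129574) = -2.460049 rad, from sin θ sin δ cos φ₁ over cos δ − sin φ₁ sin φ₂.
λ₂ = -138.707° + -140.950° = -279.657°, normalized to (−180°, 180°] → 80.343°.
The forward bearing on arrival equals the back-azimuth from the destination plus 180°.
Back-azimuth from P₂ (57.9°, 80.3°) to P₁ (71.7°, -138.7°), with Δλ' = λ₁ − λ₂ = -219.0°: atan2( sin Δλ' cos φ₁ , cos φ₂ sin φ₁ − sin φ₂ cos φ₁ cos Δλ' ) = 15.5°.
Final bearing = (15.5° + 180°) mod 360° = 195.5°.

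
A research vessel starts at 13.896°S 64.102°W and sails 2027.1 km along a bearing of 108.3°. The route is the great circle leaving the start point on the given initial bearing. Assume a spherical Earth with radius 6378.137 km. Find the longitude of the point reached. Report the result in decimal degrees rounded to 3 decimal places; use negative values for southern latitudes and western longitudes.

Central angle δ = d/R = 0.317820 rad.
Start latitude φ₁ = -0.242531 rad; initial bearing θ = 1.890192 rad.
Destination latitude: φ₂ = arcsin( sin φ₁ cos δ + cos φ₁ sin δ cos θ ) = arcsin(-0.323383) = -18.868°.
Δλ = atan2( sin θ sin δ cos φ₁ , cos δ − sin φ₁ sin φ₂ ) = atan2(0.288009, 0.872255) = 0.318918 rad = 18.273°.
λ₂ = -64.102° + 18.273° = -45.829°.

longitude -45.829°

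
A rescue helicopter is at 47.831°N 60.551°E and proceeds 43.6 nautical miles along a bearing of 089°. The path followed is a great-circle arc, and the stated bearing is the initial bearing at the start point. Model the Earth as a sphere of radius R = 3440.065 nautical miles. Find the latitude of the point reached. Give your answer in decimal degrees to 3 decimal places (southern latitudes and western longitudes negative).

The arc subtends δ = 43.6/3440.065 = 0.012674 rad at the centre.
With φ₁ = 47.831° = 0.834808 rad and θ = 89° = 1.553343 rad:
Destination latitude: φ₂ = arcsin( sin φ₁ cos δ + cos φ₁ sin δ cos θ ) = arcsin(0.741257) = 47.839°.
For the longitude increment, Δλ = atan2( sin θ sin δ cos φ₁, cos δ − sin φ₁ sin φ₂ ) = atan2(0.008507, 0.450524) = 1.082°.
λ₂ = λ₁ + Δλ = 61.633°.

latitude 47.839°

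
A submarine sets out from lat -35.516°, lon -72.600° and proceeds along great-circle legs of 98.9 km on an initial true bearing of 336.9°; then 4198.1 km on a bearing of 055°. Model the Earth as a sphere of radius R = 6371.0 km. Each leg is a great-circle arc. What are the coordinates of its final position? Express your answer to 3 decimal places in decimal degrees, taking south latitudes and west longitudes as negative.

Apply the spherical direct solution leg by leg, carrying full precision between legs.
Leg 1: from (-35.516°, -72.600°), δ = 98.9/6371 = 0.015523 rad, θ = 336.9° → φ = -34.697°, λ = -73.024°.
Leg 2: from (-34.697°, -73.024°), δ = 4198.1/6371 = 0.658939 rad, θ = 55° → φ = -9.284°, λ = -42.480°.

latitude -9.284°, longitude -42.480°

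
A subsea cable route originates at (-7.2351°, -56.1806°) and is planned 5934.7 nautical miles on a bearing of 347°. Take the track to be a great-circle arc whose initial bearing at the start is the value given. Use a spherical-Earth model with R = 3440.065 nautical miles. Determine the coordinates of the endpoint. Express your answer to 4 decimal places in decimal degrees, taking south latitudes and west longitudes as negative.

latitude 77.0285°, longitude -154.1920°

δ = 5934.7/3440.065 = 1.725171 rad (98.8450°).
With φ₁ = -7.2351° = -0.126276 rad and θ = 347° = 6.056293 rad:
Destination latitude: φ₂ = arcsin( sin φ₁ cos δ + cos φ₁ sin δ cos θ ) = arcsin(0.974482) = 77.0285°.
For the longitude increment, Δλ = atan2( sin θ sin δ cos φ₁, cos δ − sin φ₁ sin φ₂ ) = atan2(-0.220506, -0.031035) = -98.0114°.
Hence λ₂ = -56.1806° + -98.0114° = -154.1920°.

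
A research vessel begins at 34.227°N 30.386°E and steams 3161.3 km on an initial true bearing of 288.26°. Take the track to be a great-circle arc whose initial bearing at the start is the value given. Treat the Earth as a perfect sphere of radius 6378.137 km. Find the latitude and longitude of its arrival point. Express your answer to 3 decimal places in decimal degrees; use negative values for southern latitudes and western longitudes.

The arc subtends δ = 3161.3/6378.137 = 0.495646 rad at the centre.
Converting: φ₁ = 0.597374 rad, θ = 5.031086 rad.
Destination latitude: φ₂ = arcsin( sin φ₁ cos δ + cos φ₁ sin δ cos θ ) = arcsin(0.617998) = 38.170°.
Then Δλ = atan2(-0.373432, 0.532054) = -0.611979 rad, from sin θ sin δ cos φ₁ over cos δ − sin φ₁ sin φ₂.
λ₂ = 30.386° + -35.064° = -4.678°.

latitude 38.170°, longitude -4.678°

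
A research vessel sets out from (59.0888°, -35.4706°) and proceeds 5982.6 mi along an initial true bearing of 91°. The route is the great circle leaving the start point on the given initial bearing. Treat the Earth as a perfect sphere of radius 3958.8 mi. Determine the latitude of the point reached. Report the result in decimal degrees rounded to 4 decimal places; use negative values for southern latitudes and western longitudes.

Angular distance δ = d/R = 5982.6 / 3958.8 = 1.511216 rad.
Start latitude φ₁ = 1.031294 rad; initial bearing θ = 1.588250 rad.
Applying the spherical law of cosines for sides, sin φ₂ = sin φ₁ cos δ + cos φ₁ sin δ cos θ = 0.042138, so φ₂ = 2.4151°.
Δλ = atan2( sin θ sin δ cos φ₁ , cos δ − sin φ₁ sin φ₂ ) = atan2(0.512719, 0.023392) = 1.525204 rad = 87.3878°.
λ₂ = λ₁ + Δλ = 51.9172°.

latitude 2.4151°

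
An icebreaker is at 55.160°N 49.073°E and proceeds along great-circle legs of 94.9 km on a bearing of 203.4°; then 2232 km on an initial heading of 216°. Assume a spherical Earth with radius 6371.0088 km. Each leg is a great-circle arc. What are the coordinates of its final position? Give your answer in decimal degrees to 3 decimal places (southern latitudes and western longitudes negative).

latitude 36.995°, longitude 33.861°

Apply the spherical direct solution leg by leg, carrying full precision between legs.
Leg 1: from (55.160°, 49.073°), δ = 94.9/6371.0088 = 0.014896 rad, θ = 203.4° → φ = 54.375°, λ = 48.491°.
Leg 2: from (54.375°, 48.491°), δ = 2232/6371.0088 = 0.350337 rad, θ = 216° → φ = 36.995°, λ = 33.861°.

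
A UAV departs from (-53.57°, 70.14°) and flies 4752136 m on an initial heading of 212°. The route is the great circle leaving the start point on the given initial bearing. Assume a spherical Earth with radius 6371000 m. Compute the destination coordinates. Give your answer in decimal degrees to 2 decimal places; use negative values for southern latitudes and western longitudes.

latitude -68.86°, longitude -24.14°

δ = 4752136/6371000 = 0.745901 rad (42.7370°).
With φ₁ = -53.57° = -0.934973 rad and θ = 212° = 3.700098 rad:
sin φ₂ = sin φ₁ cos δ + cos φ₁ sin δ cos θ = (-0.804583)(0.734477) + (0.593840)(0.678634)(-0.848048) = -0.932711
φ₂ = asin(-0.932711) = -1.201859 rad = -68.86°.
For the longitude increment, Δλ = atan2( sin θ sin δ cos φ₁, cos δ − sin φ₁ sin φ₂ ) = atan2(-0.213558, -0.015967) = -94.28°.
λ₂ = λ₁ + Δλ = -24.14°.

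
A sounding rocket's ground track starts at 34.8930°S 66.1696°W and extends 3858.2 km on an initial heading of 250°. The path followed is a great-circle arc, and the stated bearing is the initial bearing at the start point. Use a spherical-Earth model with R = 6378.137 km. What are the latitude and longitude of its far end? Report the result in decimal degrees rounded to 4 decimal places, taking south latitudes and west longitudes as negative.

δ = 3858.2/6378.137 = 0.604910 rad (34.6588°).
Start latitude φ₁ = -0.608998 rad; initial bearing θ = 4.363323 rad.
Applying the spherical law of cosines for sides, sin φ₂ = sin φ₁ cos δ + cos φ₁ sin δ cos θ = -0.630073, so φ₂ = -39.0555°.
Then Δλ = atan2(-0.438320, 0.462122) = -0.758970 rad, from sin θ sin δ cos φ₁ over cos δ − sin φ₁ sin φ₂.
λ₂ = λ₁ + Δλ = -109.6554°.

latitude -39.0555°, longitude -109.6554°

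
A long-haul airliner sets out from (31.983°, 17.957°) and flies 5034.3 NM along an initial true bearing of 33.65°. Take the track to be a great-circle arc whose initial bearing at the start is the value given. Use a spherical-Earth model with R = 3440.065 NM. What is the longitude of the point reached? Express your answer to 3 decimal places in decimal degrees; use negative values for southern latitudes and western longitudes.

Angular distance δ = d/R = 5034.3 / 3440.065 = 1.463432 rad.
Start latitude φ₁ = 0.558209 rad; initial bearing θ = 0.587303 rad.
sin φ₂ = sin φ₁ cos δ + cos φ₁ sin δ cos θ = (0.529668)(0.107159) + (0.848205)(0.994242)(0.832438) = 0.758771
φ₂ = asin(0.758771) = 0.861424 rad = 49.356°.
Δλ = atan2( sin θ sin δ cos φ₁ , cos δ − sin φ₁ sin φ₂ ) = atan2(0.467300, -0.294738) = 2.133502 rad = 122.241°.
λ₂ = 17.957° + 122.241° = 140.198°.

longitude 140.198°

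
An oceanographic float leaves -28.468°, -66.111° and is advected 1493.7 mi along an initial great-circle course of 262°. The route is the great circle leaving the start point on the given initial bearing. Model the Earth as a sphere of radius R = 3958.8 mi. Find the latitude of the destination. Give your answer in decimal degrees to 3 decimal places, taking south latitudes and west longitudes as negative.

latitude -29.223°

The arc subtends δ = 1493.7/3958.8 = 0.377311 rad at the centre.
Converting: φ₁ = -0.496860 rad, θ = 4.572763 rad.
sin φ₂ = sin φ₁ cos δ + cos φ₁ sin δ cos θ = (-0.476668)(0.929659) + (0.879083)(0.368422)(-0.139173) = -0.488213
φ₂ = asin(-0.488213) = -0.510041 rad = -29.223°.
For the longitude increment, Δλ = atan2( sin θ sin δ cos φ₁, cos δ − sin φ₁ sin φ₂ ) = atan2(-0.320722, 0.696943) = -24.711°.
λ₂ = -66.111° + -24.711° = -90.822°.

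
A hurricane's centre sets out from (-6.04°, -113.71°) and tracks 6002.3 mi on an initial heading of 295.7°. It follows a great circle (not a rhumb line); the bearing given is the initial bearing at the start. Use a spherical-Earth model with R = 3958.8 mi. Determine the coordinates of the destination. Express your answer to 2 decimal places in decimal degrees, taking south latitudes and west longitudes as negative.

Central angle δ = d/R = 1.516192 rad.
Start latitude φ₁ = -0.105418 rad; initial bearing θ = 5.160939 rad.
Applying the spherical law of cosines for sides, sin φ₂ = sin φ₁ cos δ + cos φ₁ sin δ cos θ = 0.424866, so φ₂ = 25.14°.
Δλ = atan2( sin θ sin δ cos φ₁ , cos δ − sin φ₁ sin φ₂ ) = atan2(-0.894739, 0.099283) = -1.460285 rad = -83.67°.
λ₂ = -113.71° + -83.67° = -197.38°, normalized to (−180°, 180°] → 162.62°.

latitude 25.14°, longitude 162.62°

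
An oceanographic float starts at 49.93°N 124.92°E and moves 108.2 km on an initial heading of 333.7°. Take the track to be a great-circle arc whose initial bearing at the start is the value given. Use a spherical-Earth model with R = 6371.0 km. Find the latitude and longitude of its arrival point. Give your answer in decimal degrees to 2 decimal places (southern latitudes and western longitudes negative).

latitude 50.80°, longitude 124.24°

δ = 108.2/6371 = 0.016983 rad (0.9731°).
With φ₁ = 49.93° = 0.871443 rad and θ = 333.7° = 5.824164 rad:
Destination latitude: φ₂ = arcsin( sin φ₁ cos δ + cos φ₁ sin δ cos θ ) = arcsin(0.774949) = 50.80°.
Δλ = atan2( sin θ sin δ cos φ₁ , cos δ − sin φ₁ sin φ₂ ) = atan2(-0.004844, 0.406820) = -0.011906 rad = -0.68°.
Hence λ₂ = 124.92° + -0.68° = 124.24°.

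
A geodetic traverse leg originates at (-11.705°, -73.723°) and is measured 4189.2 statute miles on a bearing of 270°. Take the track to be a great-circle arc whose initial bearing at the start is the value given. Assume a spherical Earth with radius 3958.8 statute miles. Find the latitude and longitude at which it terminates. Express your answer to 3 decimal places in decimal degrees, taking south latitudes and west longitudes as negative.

latitude -5.710°, longitude -134.865°

Central angle δ = d/R = 1.058199 rad.
Start latitude φ₁ = -0.204291 rad; initial bearing θ = 4.712389 rad.
Destination latitude: φ₂ = arcsin( sin φ₁ cos δ + cos φ₁ sin δ cos θ ) = arcsin(-0.099497) = -5.710°.
Then Δλ = atan2(-0.853352, 0.470257) = -1.067132 rad, from sin θ sin δ cos φ₁ over cos δ − sin φ₁ sin φ₂.
λ₂ = λ₁ + Δλ = -134.865°.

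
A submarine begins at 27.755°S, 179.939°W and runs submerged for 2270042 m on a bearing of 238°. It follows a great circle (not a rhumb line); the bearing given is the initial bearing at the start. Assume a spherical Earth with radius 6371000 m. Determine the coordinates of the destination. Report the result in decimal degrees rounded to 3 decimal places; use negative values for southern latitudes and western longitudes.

The arc subtends δ = 2270042/6371000 = 0.356309 rad at the centre.
Start latitude φ₁ = -0.484416 rad; initial bearing θ = 4.153884 rad.
Applying the spherical law of cosines for sides, sin φ₂ = sin φ₁ cos δ + cos φ₁ sin δ cos θ = -0.600020, so φ₂ = -36.871°.
Δλ = atan2( sin θ sin δ cos φ₁ , cos δ − sin φ₁ sin φ₂ ) = atan2(-0.261779, 0.657766) = -0.378766 rad = -21.702°.
λ₂ = -179.939° + -21.702° = -201.641°, normalized to (−180°, 180°] → 158.359°.

latitude -36.871°, longitude 158.359°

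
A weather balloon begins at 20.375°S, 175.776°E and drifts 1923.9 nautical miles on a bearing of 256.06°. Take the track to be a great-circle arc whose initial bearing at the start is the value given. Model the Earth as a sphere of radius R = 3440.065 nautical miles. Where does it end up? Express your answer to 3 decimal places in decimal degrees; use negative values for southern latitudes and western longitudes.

δ = 1923.9/3440.065 = 0.559263 rad (32.0434°).
Converting: φ₁ = -0.355611 rad, θ = 4.469090 rad.
Applying the spherical law of cosines for sides, sin φ₂ = sin φ₁ cos δ + cos φ₁ sin δ cos θ = -0.414938, so φ₂ = -24.515°.
Then Δλ = atan2(-0.482718, 0.703181) = -0.601593 rad, from sin θ sin δ cos φ₁ over cos δ − sin φ₁ sin φ₂.
λ₂ = 175.776° + -34.469° = 141.307°.

latitude -24.515°, longitude 141.307°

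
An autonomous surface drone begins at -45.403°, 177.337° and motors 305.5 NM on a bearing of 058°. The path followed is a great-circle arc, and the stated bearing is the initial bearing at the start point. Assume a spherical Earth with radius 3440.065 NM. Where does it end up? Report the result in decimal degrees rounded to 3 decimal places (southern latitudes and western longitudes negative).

latitude -42.552°, longitude -176.803°

The arc subtends δ = 305.5/3440.065 = 0.088806 rad at the centre.
Converting: φ₁ = -0.792432 rad, θ = 1.012291 rad.
Applying the spherical law of cosines for sides, sin φ₂ = sin φ₁ cos δ + cos φ₁ sin δ cos θ = -0.676258, so φ₂ = -42.552°.
Then Δλ = atan2(0.052808, 0.514521) = 0.102278 rad, from sin θ sin δ cos φ₁ over cos δ − sin φ₁ sin φ₂.
λ₂ = 177.337° + 5.860° = 183.197°, normalized to (−180°, 180°] → -176.803°.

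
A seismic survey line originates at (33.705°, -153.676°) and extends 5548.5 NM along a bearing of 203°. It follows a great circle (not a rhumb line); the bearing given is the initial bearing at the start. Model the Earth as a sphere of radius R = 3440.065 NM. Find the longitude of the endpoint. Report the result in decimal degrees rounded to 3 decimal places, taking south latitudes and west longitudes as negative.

longitude 166.928°

δ = 5548.5/3440.065 = 1.612906 rad (92.4127°).
With φ₁ = 33.705° = 0.588263 rad and θ = 203° = 3.543018 rad:
sin φ₂ = sin φ₁ cos δ + cos φ₁ sin δ cos θ = (0.554917)(-0.042097) + (0.831906)(0.999114)(-0.920505) = -0.788455
φ₂ = asin(-0.788455) = -0.908293 rad = -52.041°.
Δλ = atan2( sin θ sin δ cos φ₁ , cos δ − sin φ₁ sin φ₂ ) = atan2(-0.324763, 0.395430) = -0.687589 rad = -39.396°.
λ₂ = -153.676° + -39.396° = -193.072°, normalized to (−180°, 180°] → 166.928°.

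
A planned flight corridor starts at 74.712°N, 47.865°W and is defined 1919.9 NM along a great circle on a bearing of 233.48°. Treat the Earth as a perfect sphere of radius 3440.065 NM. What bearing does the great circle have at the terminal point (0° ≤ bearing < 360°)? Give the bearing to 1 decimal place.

δ = 1919.9/3440.065 = 0.558100 rad (31.9768°).
With φ₁ = 74.712° = 1.303970 rad and θ = 233.48° = 4.074995 rad:
Destination latitude: φ₂ = arcsin( sin φ₁ cos δ + cos φ₁ sin δ cos θ ) = arcsin(0.735149) = 47.320°.
For the longitude increment, Δλ = atan2( sin θ sin δ cos φ₁, cos δ − sin φ₁ sin φ₂ ) = atan2(-0.112216, 0.139129) = -38.888°.
λ₂ = -47.865° + -38.888° = -86.753°.
The forward bearing on arrival equals the back-azimuth from the destination plus 180°.
Back-azimuth from P₂ (47.3°, -86.8°) to P₁ (74.7°, -47.9°), with Δλ' = λ₁ − λ₂ = 38.9°: atan2( sin Δλ' cos φ₁ , cos φ₂ sin φ₁ − sin φ₂ cos φ₁ cos Δλ' ) = 18.2°.
Final bearing = (18.2° + 180°) mod 360° = 198.2°.

final bearing 198.2°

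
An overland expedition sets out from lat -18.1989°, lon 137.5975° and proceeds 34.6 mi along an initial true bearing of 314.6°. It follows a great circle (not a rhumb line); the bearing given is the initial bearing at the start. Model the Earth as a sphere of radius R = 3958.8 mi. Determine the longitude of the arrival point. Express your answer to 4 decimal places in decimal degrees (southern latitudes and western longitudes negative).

The arc subtends δ = 34.6/3958.8 = 0.008740 rad at the centre.
With φ₁ = -18.1989° = -0.317631 rad and θ = 314.6° = 5.490806 rad:
Destination latitude: φ₂ = arcsin( sin φ₁ cos δ + cos φ₁ sin δ cos θ ) = arcsin(-0.306475) = -17.8469°.
Δλ = atan2( sin θ sin δ cos φ₁ , cos δ − sin φ₁ sin φ₂ ) = atan2(-0.005912, 0.904245) = -0.006538 rad = -0.3746°.
λ₂ = λ₁ + Δλ = 137.2229°.

longitude 137.2229°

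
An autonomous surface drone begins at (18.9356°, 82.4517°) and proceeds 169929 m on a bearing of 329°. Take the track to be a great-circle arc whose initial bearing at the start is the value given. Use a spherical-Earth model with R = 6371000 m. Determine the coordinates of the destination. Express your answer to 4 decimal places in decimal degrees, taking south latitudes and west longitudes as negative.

The arc subtends δ = 169929/6371000 = 0.026672 rad at the centre.
Start latitude φ₁ = 0.330489 rad; initial bearing θ = 5.742133 rad.
Destination latitude: φ₂ = arcsin( sin φ₁ cos δ + cos φ₁ sin δ cos θ ) = arcsin(0.346013) = 20.2436°.
Δλ = atan2( sin θ sin δ cos φ₁ , cos δ − sin φ₁ sin φ₂ ) = atan2(-0.012992, 0.887361) = -0.014640 rad = -0.8388°.
Hence λ₂ = 82.4517° + -0.8388° = 81.6129°.

latitude 20.2436°, longitude 81.6129°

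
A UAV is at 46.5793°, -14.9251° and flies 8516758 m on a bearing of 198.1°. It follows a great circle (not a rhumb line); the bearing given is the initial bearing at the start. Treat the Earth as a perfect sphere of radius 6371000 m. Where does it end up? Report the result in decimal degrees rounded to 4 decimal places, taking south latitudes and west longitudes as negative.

Central angle δ = d/R = 1.336801 rad.
Start latitude φ₁ = 0.812962 rad; initial bearing θ = 3.457497 rad.
Destination latitude: φ₂ = arcsin( sin φ₁ cos δ + cos φ₁ sin δ cos θ ) = arcsin(-0.467122) = -27.8476°.
Then Δλ = atan2(-0.207724, 0.571149) = -0.348823 rad, from sin θ sin δ cos φ₁ over cos δ − sin φ₁ sin φ₂.
λ₂ = -14.9251° + -19.9861° = -34.9112°.

latitude -27.8476°, longitude -34.9112°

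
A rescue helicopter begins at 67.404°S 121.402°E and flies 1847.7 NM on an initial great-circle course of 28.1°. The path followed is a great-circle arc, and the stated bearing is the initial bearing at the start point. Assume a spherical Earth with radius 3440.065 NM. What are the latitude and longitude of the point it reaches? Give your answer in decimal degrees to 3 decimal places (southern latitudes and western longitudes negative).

latitude -38.303°, longitude 139.287°

Angular distance δ = d/R = 1847.7 / 3440.065 = 0.537112 rad.
Start latitude φ₁ = -1.176422 rad; initial bearing θ = 0.490438 rad.
sin φ₂ = sin φ₁ cos δ + cos φ₁ sin δ cos θ = (-0.923237)(0.859190) + (0.384231)(0.511657)(0.882127) = -0.619815
φ₂ = asin(-0.619815) = -0.668507 rad = -38.303°.
For the longitude increment, Δλ = atan2( sin θ sin δ cos φ₁, cos δ − sin φ₁ sin φ₂ ) = atan2(0.092598, 0.286954) = 17.885°.
Hence λ₂ = 121.402° + 17.885° = 139.287°.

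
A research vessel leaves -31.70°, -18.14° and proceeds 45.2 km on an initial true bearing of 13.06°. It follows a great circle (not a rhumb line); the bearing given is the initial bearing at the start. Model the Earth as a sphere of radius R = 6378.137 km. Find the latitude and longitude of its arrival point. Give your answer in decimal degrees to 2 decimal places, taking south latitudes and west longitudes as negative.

latitude -31.30°, longitude -18.03°

Angular distance δ = d/R = 45.2 / 6378.137 = 0.007087 rad.
Start latitude φ₁ = -0.553269 rad; initial bearing θ = 0.227940 rad.
Applying the spherical law of cosines for sides, sin φ₂ = sin φ₁ cos δ + cos φ₁ sin δ cos θ = -0.519585, so φ₂ = -31.30°.
For the longitude increment, Δλ = atan2( sin θ sin δ cos φ₁, cos δ − sin φ₁ sin φ₂ ) = atan2(0.001362, 0.726948) = 0.11°.
λ₂ = λ₁ + Δλ = -18.03°.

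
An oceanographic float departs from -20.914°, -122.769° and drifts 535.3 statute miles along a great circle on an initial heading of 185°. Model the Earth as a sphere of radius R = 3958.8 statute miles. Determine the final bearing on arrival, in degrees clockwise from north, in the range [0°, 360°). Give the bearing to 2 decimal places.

The arc subtends δ = 535.3/3958.8 = 0.135218 rad at the centre.
With φ₁ = -20.914° = -0.365018 rad and θ = 185° = 3.228859 rad:
Destination latitude: φ₂ = arcsin( sin φ₁ cos δ + cos φ₁ sin δ cos θ ) = arcsin(-0.479153) = -28.630°.
For the longitude increment, Δλ = atan2( sin θ sin δ cos φ₁, cos δ − sin φ₁ sin φ₂ ) = atan2(-0.010975, 0.819830) = -0.767°.
Hence λ₂ = -122.769° + -0.767° = -123.536°.
The forward bearing on arrival equals the back-azimuth from the destination plus 180°.
Back-azimuth from P₂ (-28.63°, -123.54°) to P₁ (-20.91°, -122.77°), with Δλ' = λ₁ − λ₂ = 0.77°: atan2( sin Δλ' cos φ₁ , cos φ₂ sin φ₁ − sin φ₂ cos φ₁ cos Δλ' ) = 5.32°.
Final bearing = (5.32° + 180°) mod 360° = 185.32°.

final bearing 185.32°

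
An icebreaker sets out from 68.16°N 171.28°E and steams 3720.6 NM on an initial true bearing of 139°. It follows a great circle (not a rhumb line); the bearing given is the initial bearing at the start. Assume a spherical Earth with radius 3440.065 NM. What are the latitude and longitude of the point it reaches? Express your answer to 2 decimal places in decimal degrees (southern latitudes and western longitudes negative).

latitude 10.86°, longitude -152.59°

Angular distance δ = d/R = 3720.6 / 3440.065 = 1.081549 rad.
With φ₁ = 68.16° = 1.189616 rad and θ = 139° = 2.426008 rad:
Applying the spherical law of cosines for sides, sin φ₂ = sin φ₁ cos δ + cos φ₁ sin δ cos θ = 0.188404, so φ₂ = 10.86°.
For the longitude increment, Δλ = atan2( sin θ sin δ cos φ₁, cos δ − sin φ₁ sin φ₂ ) = atan2(0.215432, 0.295080) = 36.13°.
λ₂ = 171.28° + 36.13° = 207.41°, normalized to (−180°, 180°] → -152.59°.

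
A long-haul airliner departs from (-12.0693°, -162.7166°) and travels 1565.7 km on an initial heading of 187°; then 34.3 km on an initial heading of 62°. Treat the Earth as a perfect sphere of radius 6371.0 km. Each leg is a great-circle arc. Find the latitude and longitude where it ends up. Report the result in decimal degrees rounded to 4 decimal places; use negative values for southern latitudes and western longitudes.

Apply the spherical direct solution leg by leg, carrying full precision between legs.
Leg 1: from (-12.0693°, -162.7166°), δ = 1565.7/6371 = 0.245754 rad, θ = 187° → φ = -26.0368°, λ = -164.6076°.
Leg 2: from (-26.0368°, -164.6076°), δ = 34.3/6371 = 0.005384 rad, θ = 62° → φ = -25.8917°, λ = -164.3049°.

latitude -25.8917°, longitude -164.3049°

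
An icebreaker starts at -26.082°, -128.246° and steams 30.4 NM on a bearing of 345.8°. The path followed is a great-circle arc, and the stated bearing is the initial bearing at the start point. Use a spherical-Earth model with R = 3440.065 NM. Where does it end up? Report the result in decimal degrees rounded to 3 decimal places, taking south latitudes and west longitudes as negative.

Angular distance δ = d/R = 30.4 / 3440.065 = 0.008837 rad.
Converting: φ₁ = -0.455217 rad, θ = 6.035349 rad.
Applying the spherical law of cosines for sides, sin φ₂ = sin φ₁ cos δ + cos φ₁ sin δ cos θ = -0.431945, so φ₂ = -25.591°.
Then Δλ = atan2(-0.001947, 0.810053) = -0.002404 rad, from sin θ sin δ cos φ₁ over cos δ − sin φ₁ sin φ₂.
Hence λ₂ = -128.246° + -0.138° = -128.384°.

latitude -25.591°, longitude -128.384°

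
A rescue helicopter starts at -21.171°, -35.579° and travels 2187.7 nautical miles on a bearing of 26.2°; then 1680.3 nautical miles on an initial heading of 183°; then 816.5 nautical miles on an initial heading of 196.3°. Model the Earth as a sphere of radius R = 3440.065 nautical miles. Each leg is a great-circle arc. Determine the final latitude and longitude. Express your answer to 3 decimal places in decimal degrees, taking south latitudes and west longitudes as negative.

Apply the spherical direct solution leg by leg, carrying full precision between legs.
Leg 1: from (-21.171°, -35.579°), δ = 2187.7/3440.065 = 0.635947 rad, θ = 26.2° → φ = 11.911°, λ = -20.034°.
Leg 2: from (11.911°, -20.034°), δ = 1680.3/3440.065 = 0.488450 rad, θ = 183° → φ = -16.037°, λ = -21.498°.
Leg 3: from (-16.037°, -21.498°), δ = 816.5/3440.065 = 0.237350 rad, θ = 196.3° → φ = -29.039°, λ = -25.827°.

latitude -29.039°, longitude -25.827°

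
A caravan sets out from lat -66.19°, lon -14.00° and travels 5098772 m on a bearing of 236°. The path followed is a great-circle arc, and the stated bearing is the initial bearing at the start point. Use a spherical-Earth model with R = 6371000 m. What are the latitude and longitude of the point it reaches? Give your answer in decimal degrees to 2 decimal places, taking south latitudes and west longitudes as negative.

latitude -53.05°, longitude -112.22°

Central angle δ = d/R = 0.800310 rad.
Start latitude φ₁ = -1.155233 rad; initial bearing θ = 4.118977 rad.
Destination latitude: φ₂ = arcsin( sin φ₁ cos δ + cos φ₁ sin δ cos θ ) = arcsin(-0.799197) = -53.05°.
Then Δλ = atan2(-0.240162, -0.034692) = -1.714258 rad, from sin θ sin δ cos φ₁ over cos δ − sin φ₁ sin φ₂.
λ₂ = -14.00° + -98.22° = -112.22°.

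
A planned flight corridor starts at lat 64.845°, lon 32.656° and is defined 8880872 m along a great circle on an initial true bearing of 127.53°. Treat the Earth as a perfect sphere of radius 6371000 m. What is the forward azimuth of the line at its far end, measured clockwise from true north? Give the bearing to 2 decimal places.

The arc subtends δ = 8880872/6371000 = 1.393953 rad at the centre.
Start latitude φ₁ = 1.131759 rad; initial bearing θ = 2.225818 rad.
sin φ₂ = sin φ₁ cos δ + cos φ₁ sin δ cos θ = (0.905161)(0.175923) + (0.425069)(0.984404)(-0.609177) = -0.095664
φ₂ = asin(-0.095664) = -0.095811 rad = -5.490°.
For the longitude increment, Δλ = atan2( sin θ sin δ cos φ₁, cos δ − sin φ₁ sin φ₂ ) = atan2(0.331837, 0.262515) = 51.653°.
λ₂ = 32.656° + 51.653° = 84.309°.
The forward bearing on arrival equals the back-azimuth from the destination plus 180°.
Back-azimuth from P₂ (-5.49°, 84.31°) to P₁ (64.84°, 32.66°), with Δλ' = λ₁ − λ₂ = -51.65°: atan2( sin Δλ' cos φ₁ , cos φ₂ sin φ₁ − sin φ₂ cos φ₁ cos Δλ' ) = 340.21°.
Final bearing = (340.21° + 180°) mod 360° = 160.21°.

final bearing 160.21°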